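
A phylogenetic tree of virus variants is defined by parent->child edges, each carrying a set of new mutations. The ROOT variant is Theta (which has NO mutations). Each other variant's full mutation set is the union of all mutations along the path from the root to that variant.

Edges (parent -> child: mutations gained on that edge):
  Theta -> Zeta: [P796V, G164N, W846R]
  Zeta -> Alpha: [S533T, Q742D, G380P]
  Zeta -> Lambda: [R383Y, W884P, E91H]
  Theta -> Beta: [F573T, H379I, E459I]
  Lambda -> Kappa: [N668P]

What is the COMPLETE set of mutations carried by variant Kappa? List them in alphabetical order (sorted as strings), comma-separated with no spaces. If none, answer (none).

At Theta: gained [] -> total []
At Zeta: gained ['P796V', 'G164N', 'W846R'] -> total ['G164N', 'P796V', 'W846R']
At Lambda: gained ['R383Y', 'W884P', 'E91H'] -> total ['E91H', 'G164N', 'P796V', 'R383Y', 'W846R', 'W884P']
At Kappa: gained ['N668P'] -> total ['E91H', 'G164N', 'N668P', 'P796V', 'R383Y', 'W846R', 'W884P']

Answer: E91H,G164N,N668P,P796V,R383Y,W846R,W884P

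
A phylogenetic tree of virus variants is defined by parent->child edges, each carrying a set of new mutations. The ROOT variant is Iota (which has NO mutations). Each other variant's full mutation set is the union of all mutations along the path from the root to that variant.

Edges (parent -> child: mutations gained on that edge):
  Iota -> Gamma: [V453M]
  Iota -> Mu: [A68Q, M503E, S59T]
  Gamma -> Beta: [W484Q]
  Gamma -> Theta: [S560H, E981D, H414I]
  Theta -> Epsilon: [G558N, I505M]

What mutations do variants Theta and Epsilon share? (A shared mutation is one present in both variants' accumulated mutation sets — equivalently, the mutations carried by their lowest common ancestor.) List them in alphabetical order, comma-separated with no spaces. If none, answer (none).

Answer: E981D,H414I,S560H,V453M

Derivation:
Accumulating mutations along path to Theta:
  At Iota: gained [] -> total []
  At Gamma: gained ['V453M'] -> total ['V453M']
  At Theta: gained ['S560H', 'E981D', 'H414I'] -> total ['E981D', 'H414I', 'S560H', 'V453M']
Mutations(Theta) = ['E981D', 'H414I', 'S560H', 'V453M']
Accumulating mutations along path to Epsilon:
  At Iota: gained [] -> total []
  At Gamma: gained ['V453M'] -> total ['V453M']
  At Theta: gained ['S560H', 'E981D', 'H414I'] -> total ['E981D', 'H414I', 'S560H', 'V453M']
  At Epsilon: gained ['G558N', 'I505M'] -> total ['E981D', 'G558N', 'H414I', 'I505M', 'S560H', 'V453M']
Mutations(Epsilon) = ['E981D', 'G558N', 'H414I', 'I505M', 'S560H', 'V453M']
Intersection: ['E981D', 'H414I', 'S560H', 'V453M'] ∩ ['E981D', 'G558N', 'H414I', 'I505M', 'S560H', 'V453M'] = ['E981D', 'H414I', 'S560H', 'V453M']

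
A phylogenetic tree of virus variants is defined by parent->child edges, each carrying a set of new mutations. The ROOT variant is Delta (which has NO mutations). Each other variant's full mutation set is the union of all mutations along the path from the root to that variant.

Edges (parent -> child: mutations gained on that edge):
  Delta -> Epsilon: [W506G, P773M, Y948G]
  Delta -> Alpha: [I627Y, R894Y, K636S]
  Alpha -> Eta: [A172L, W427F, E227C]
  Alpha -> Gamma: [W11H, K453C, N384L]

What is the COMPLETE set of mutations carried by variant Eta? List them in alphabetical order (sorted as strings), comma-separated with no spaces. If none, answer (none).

At Delta: gained [] -> total []
At Alpha: gained ['I627Y', 'R894Y', 'K636S'] -> total ['I627Y', 'K636S', 'R894Y']
At Eta: gained ['A172L', 'W427F', 'E227C'] -> total ['A172L', 'E227C', 'I627Y', 'K636S', 'R894Y', 'W427F']

Answer: A172L,E227C,I627Y,K636S,R894Y,W427F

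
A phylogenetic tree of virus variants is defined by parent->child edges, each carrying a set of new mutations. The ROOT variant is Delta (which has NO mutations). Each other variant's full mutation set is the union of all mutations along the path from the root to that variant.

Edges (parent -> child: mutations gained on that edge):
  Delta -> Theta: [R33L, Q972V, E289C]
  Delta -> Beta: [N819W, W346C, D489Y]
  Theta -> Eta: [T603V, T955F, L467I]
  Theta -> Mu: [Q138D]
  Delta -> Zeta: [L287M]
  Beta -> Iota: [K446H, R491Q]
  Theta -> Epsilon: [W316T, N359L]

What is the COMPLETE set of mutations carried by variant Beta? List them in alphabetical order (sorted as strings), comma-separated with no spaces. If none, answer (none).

At Delta: gained [] -> total []
At Beta: gained ['N819W', 'W346C', 'D489Y'] -> total ['D489Y', 'N819W', 'W346C']

Answer: D489Y,N819W,W346C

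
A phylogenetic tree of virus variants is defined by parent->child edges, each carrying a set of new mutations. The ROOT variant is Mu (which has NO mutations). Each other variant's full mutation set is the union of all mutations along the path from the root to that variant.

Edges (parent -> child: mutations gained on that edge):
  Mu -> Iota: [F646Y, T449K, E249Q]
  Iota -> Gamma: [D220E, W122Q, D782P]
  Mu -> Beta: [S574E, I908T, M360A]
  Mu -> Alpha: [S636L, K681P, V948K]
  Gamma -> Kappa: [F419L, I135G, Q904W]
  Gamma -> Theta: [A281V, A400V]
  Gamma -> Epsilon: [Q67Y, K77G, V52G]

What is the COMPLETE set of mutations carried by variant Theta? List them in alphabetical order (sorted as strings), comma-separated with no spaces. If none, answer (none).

Answer: A281V,A400V,D220E,D782P,E249Q,F646Y,T449K,W122Q

Derivation:
At Mu: gained [] -> total []
At Iota: gained ['F646Y', 'T449K', 'E249Q'] -> total ['E249Q', 'F646Y', 'T449K']
At Gamma: gained ['D220E', 'W122Q', 'D782P'] -> total ['D220E', 'D782P', 'E249Q', 'F646Y', 'T449K', 'W122Q']
At Theta: gained ['A281V', 'A400V'] -> total ['A281V', 'A400V', 'D220E', 'D782P', 'E249Q', 'F646Y', 'T449K', 'W122Q']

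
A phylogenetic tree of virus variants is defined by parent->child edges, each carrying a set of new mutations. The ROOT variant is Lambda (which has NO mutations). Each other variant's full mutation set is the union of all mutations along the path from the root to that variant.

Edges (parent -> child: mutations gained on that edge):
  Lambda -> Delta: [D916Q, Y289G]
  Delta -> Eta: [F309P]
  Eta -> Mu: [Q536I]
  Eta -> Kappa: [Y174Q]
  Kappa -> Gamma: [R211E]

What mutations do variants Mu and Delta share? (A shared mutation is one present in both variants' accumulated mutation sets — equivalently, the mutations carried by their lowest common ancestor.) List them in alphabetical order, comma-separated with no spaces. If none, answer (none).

Accumulating mutations along path to Mu:
  At Lambda: gained [] -> total []
  At Delta: gained ['D916Q', 'Y289G'] -> total ['D916Q', 'Y289G']
  At Eta: gained ['F309P'] -> total ['D916Q', 'F309P', 'Y289G']
  At Mu: gained ['Q536I'] -> total ['D916Q', 'F309P', 'Q536I', 'Y289G']
Mutations(Mu) = ['D916Q', 'F309P', 'Q536I', 'Y289G']
Accumulating mutations along path to Delta:
  At Lambda: gained [] -> total []
  At Delta: gained ['D916Q', 'Y289G'] -> total ['D916Q', 'Y289G']
Mutations(Delta) = ['D916Q', 'Y289G']
Intersection: ['D916Q', 'F309P', 'Q536I', 'Y289G'] ∩ ['D916Q', 'Y289G'] = ['D916Q', 'Y289G']

Answer: D916Q,Y289G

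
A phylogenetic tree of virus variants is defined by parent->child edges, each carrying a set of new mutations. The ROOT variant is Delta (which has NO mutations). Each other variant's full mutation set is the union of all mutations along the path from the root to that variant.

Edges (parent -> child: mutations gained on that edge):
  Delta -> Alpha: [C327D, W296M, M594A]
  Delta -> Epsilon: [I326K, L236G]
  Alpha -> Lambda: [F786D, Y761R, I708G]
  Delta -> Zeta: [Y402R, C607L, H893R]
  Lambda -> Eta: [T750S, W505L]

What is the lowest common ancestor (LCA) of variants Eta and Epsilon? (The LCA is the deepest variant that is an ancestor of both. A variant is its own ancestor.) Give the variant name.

Answer: Delta

Derivation:
Path from root to Eta: Delta -> Alpha -> Lambda -> Eta
  ancestors of Eta: {Delta, Alpha, Lambda, Eta}
Path from root to Epsilon: Delta -> Epsilon
  ancestors of Epsilon: {Delta, Epsilon}
Common ancestors: {Delta}
Walk up from Epsilon: Epsilon (not in ancestors of Eta), Delta (in ancestors of Eta)
Deepest common ancestor (LCA) = Delta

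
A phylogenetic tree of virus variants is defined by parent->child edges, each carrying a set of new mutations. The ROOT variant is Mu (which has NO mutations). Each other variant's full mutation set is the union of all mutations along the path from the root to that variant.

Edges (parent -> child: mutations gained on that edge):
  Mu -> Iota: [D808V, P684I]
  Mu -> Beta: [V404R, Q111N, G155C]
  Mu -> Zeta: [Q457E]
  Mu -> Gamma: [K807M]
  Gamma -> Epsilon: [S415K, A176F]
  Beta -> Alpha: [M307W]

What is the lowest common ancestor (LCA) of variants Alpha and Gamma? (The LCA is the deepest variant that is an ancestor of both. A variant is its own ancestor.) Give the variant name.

Path from root to Alpha: Mu -> Beta -> Alpha
  ancestors of Alpha: {Mu, Beta, Alpha}
Path from root to Gamma: Mu -> Gamma
  ancestors of Gamma: {Mu, Gamma}
Common ancestors: {Mu}
Walk up from Gamma: Gamma (not in ancestors of Alpha), Mu (in ancestors of Alpha)
Deepest common ancestor (LCA) = Mu

Answer: Mu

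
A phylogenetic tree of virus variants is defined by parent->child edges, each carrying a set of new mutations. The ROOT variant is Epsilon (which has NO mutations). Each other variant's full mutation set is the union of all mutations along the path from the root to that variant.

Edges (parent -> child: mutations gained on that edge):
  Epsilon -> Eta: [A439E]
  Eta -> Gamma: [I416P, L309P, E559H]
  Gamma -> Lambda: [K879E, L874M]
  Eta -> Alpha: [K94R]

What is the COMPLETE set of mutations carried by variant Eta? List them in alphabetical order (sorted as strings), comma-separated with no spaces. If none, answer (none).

At Epsilon: gained [] -> total []
At Eta: gained ['A439E'] -> total ['A439E']

Answer: A439E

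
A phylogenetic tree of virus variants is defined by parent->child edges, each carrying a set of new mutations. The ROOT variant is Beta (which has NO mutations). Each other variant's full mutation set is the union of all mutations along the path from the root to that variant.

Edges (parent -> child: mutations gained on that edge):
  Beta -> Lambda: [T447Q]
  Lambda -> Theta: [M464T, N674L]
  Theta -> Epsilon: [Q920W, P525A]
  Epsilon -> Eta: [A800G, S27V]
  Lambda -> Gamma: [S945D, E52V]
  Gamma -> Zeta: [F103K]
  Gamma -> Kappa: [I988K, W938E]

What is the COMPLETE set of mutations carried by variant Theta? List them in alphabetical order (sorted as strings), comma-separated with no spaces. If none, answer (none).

At Beta: gained [] -> total []
At Lambda: gained ['T447Q'] -> total ['T447Q']
At Theta: gained ['M464T', 'N674L'] -> total ['M464T', 'N674L', 'T447Q']

Answer: M464T,N674L,T447Q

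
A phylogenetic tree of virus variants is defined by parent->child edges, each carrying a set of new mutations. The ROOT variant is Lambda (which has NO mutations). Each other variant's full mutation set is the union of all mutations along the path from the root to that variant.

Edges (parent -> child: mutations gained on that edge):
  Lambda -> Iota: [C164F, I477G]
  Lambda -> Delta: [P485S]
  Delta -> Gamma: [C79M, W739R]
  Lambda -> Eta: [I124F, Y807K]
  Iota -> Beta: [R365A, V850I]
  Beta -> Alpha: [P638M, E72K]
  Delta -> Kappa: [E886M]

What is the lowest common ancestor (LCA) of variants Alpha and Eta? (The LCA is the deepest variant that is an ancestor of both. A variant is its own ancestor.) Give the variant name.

Answer: Lambda

Derivation:
Path from root to Alpha: Lambda -> Iota -> Beta -> Alpha
  ancestors of Alpha: {Lambda, Iota, Beta, Alpha}
Path from root to Eta: Lambda -> Eta
  ancestors of Eta: {Lambda, Eta}
Common ancestors: {Lambda}
Walk up from Eta: Eta (not in ancestors of Alpha), Lambda (in ancestors of Alpha)
Deepest common ancestor (LCA) = Lambda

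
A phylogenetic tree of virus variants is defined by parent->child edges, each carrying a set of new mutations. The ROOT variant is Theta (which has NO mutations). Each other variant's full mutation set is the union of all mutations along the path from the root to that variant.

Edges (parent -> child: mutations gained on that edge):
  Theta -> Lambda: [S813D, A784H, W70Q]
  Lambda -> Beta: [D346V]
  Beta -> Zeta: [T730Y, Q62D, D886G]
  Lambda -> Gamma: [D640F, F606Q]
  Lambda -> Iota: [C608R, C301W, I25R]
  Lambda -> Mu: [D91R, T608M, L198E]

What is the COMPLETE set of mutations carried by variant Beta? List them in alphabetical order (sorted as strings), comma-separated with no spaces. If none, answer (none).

At Theta: gained [] -> total []
At Lambda: gained ['S813D', 'A784H', 'W70Q'] -> total ['A784H', 'S813D', 'W70Q']
At Beta: gained ['D346V'] -> total ['A784H', 'D346V', 'S813D', 'W70Q']

Answer: A784H,D346V,S813D,W70Q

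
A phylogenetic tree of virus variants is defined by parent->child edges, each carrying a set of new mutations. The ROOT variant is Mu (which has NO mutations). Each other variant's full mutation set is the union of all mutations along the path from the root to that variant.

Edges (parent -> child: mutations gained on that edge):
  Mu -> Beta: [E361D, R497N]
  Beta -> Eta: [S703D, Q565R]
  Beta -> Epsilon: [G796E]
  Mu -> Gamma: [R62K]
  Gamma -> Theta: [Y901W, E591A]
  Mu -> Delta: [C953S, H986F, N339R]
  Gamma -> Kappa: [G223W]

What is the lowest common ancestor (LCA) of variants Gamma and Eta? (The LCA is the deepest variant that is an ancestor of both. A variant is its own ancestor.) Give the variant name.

Answer: Mu

Derivation:
Path from root to Gamma: Mu -> Gamma
  ancestors of Gamma: {Mu, Gamma}
Path from root to Eta: Mu -> Beta -> Eta
  ancestors of Eta: {Mu, Beta, Eta}
Common ancestors: {Mu}
Walk up from Eta: Eta (not in ancestors of Gamma), Beta (not in ancestors of Gamma), Mu (in ancestors of Gamma)
Deepest common ancestor (LCA) = Mu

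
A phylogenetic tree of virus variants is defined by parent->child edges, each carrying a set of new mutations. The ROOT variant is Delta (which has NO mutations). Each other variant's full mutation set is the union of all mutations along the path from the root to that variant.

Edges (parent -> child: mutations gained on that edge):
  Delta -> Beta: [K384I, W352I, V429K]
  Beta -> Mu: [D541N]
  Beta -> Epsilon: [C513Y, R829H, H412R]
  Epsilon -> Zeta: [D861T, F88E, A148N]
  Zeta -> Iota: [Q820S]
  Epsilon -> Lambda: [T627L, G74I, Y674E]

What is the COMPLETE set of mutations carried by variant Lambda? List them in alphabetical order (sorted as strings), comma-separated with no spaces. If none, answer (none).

At Delta: gained [] -> total []
At Beta: gained ['K384I', 'W352I', 'V429K'] -> total ['K384I', 'V429K', 'W352I']
At Epsilon: gained ['C513Y', 'R829H', 'H412R'] -> total ['C513Y', 'H412R', 'K384I', 'R829H', 'V429K', 'W352I']
At Lambda: gained ['T627L', 'G74I', 'Y674E'] -> total ['C513Y', 'G74I', 'H412R', 'K384I', 'R829H', 'T627L', 'V429K', 'W352I', 'Y674E']

Answer: C513Y,G74I,H412R,K384I,R829H,T627L,V429K,W352I,Y674E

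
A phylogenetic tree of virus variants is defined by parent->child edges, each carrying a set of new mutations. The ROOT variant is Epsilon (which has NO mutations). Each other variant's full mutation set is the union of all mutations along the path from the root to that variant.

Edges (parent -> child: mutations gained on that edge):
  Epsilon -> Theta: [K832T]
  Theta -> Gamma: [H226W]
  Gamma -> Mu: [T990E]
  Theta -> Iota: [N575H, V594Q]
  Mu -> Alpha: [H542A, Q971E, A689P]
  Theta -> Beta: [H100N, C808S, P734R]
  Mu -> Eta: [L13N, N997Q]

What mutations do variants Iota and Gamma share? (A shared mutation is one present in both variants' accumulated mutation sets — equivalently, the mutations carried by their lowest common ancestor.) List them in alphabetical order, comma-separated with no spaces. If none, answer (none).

Answer: K832T

Derivation:
Accumulating mutations along path to Iota:
  At Epsilon: gained [] -> total []
  At Theta: gained ['K832T'] -> total ['K832T']
  At Iota: gained ['N575H', 'V594Q'] -> total ['K832T', 'N575H', 'V594Q']
Mutations(Iota) = ['K832T', 'N575H', 'V594Q']
Accumulating mutations along path to Gamma:
  At Epsilon: gained [] -> total []
  At Theta: gained ['K832T'] -> total ['K832T']
  At Gamma: gained ['H226W'] -> total ['H226W', 'K832T']
Mutations(Gamma) = ['H226W', 'K832T']
Intersection: ['K832T', 'N575H', 'V594Q'] ∩ ['H226W', 'K832T'] = ['K832T']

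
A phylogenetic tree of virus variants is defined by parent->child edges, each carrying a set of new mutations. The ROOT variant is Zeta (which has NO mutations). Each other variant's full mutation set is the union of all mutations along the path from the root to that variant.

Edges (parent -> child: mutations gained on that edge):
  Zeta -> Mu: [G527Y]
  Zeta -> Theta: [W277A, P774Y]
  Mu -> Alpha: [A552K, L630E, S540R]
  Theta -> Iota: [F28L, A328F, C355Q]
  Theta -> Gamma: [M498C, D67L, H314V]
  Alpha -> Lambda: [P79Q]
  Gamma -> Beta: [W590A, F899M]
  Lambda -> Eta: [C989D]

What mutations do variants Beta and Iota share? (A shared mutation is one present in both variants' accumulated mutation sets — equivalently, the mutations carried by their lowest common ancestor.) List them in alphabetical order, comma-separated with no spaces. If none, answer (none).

Accumulating mutations along path to Beta:
  At Zeta: gained [] -> total []
  At Theta: gained ['W277A', 'P774Y'] -> total ['P774Y', 'W277A']
  At Gamma: gained ['M498C', 'D67L', 'H314V'] -> total ['D67L', 'H314V', 'M498C', 'P774Y', 'W277A']
  At Beta: gained ['W590A', 'F899M'] -> total ['D67L', 'F899M', 'H314V', 'M498C', 'P774Y', 'W277A', 'W590A']
Mutations(Beta) = ['D67L', 'F899M', 'H314V', 'M498C', 'P774Y', 'W277A', 'W590A']
Accumulating mutations along path to Iota:
  At Zeta: gained [] -> total []
  At Theta: gained ['W277A', 'P774Y'] -> total ['P774Y', 'W277A']
  At Iota: gained ['F28L', 'A328F', 'C355Q'] -> total ['A328F', 'C355Q', 'F28L', 'P774Y', 'W277A']
Mutations(Iota) = ['A328F', 'C355Q', 'F28L', 'P774Y', 'W277A']
Intersection: ['D67L', 'F899M', 'H314V', 'M498C', 'P774Y', 'W277A', 'W590A'] ∩ ['A328F', 'C355Q', 'F28L', 'P774Y', 'W277A'] = ['P774Y', 'W277A']

Answer: P774Y,W277A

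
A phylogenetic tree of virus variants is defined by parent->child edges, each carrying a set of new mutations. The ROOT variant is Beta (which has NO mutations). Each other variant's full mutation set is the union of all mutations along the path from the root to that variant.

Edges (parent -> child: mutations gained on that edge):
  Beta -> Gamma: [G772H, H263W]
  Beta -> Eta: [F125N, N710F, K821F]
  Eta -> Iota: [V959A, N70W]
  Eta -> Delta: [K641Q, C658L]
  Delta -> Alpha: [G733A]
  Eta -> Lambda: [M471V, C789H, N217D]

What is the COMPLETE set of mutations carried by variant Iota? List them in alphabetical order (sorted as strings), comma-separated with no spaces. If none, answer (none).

At Beta: gained [] -> total []
At Eta: gained ['F125N', 'N710F', 'K821F'] -> total ['F125N', 'K821F', 'N710F']
At Iota: gained ['V959A', 'N70W'] -> total ['F125N', 'K821F', 'N70W', 'N710F', 'V959A']

Answer: F125N,K821F,N70W,N710F,V959A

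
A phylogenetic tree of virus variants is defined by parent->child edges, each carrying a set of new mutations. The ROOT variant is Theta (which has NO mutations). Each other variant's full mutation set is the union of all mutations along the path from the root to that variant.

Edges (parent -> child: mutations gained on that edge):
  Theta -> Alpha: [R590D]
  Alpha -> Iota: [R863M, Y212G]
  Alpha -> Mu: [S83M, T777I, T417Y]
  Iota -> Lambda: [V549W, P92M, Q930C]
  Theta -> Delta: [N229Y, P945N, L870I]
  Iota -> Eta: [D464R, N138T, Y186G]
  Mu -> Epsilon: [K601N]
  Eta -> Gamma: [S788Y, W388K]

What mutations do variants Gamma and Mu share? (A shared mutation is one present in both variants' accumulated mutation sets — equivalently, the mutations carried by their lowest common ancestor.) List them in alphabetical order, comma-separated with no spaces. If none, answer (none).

Answer: R590D

Derivation:
Accumulating mutations along path to Gamma:
  At Theta: gained [] -> total []
  At Alpha: gained ['R590D'] -> total ['R590D']
  At Iota: gained ['R863M', 'Y212G'] -> total ['R590D', 'R863M', 'Y212G']
  At Eta: gained ['D464R', 'N138T', 'Y186G'] -> total ['D464R', 'N138T', 'R590D', 'R863M', 'Y186G', 'Y212G']
  At Gamma: gained ['S788Y', 'W388K'] -> total ['D464R', 'N138T', 'R590D', 'R863M', 'S788Y', 'W388K', 'Y186G', 'Y212G']
Mutations(Gamma) = ['D464R', 'N138T', 'R590D', 'R863M', 'S788Y', 'W388K', 'Y186G', 'Y212G']
Accumulating mutations along path to Mu:
  At Theta: gained [] -> total []
  At Alpha: gained ['R590D'] -> total ['R590D']
  At Mu: gained ['S83M', 'T777I', 'T417Y'] -> total ['R590D', 'S83M', 'T417Y', 'T777I']
Mutations(Mu) = ['R590D', 'S83M', 'T417Y', 'T777I']
Intersection: ['D464R', 'N138T', 'R590D', 'R863M', 'S788Y', 'W388K', 'Y186G', 'Y212G'] ∩ ['R590D', 'S83M', 'T417Y', 'T777I'] = ['R590D']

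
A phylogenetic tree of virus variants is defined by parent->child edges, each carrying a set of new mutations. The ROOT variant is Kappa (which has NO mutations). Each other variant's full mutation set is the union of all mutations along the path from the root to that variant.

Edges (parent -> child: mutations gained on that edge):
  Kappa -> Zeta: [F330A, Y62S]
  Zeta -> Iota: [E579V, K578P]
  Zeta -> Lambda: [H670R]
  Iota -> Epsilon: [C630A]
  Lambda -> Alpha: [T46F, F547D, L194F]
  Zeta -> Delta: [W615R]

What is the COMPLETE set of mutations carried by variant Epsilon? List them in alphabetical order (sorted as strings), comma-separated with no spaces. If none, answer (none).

At Kappa: gained [] -> total []
At Zeta: gained ['F330A', 'Y62S'] -> total ['F330A', 'Y62S']
At Iota: gained ['E579V', 'K578P'] -> total ['E579V', 'F330A', 'K578P', 'Y62S']
At Epsilon: gained ['C630A'] -> total ['C630A', 'E579V', 'F330A', 'K578P', 'Y62S']

Answer: C630A,E579V,F330A,K578P,Y62S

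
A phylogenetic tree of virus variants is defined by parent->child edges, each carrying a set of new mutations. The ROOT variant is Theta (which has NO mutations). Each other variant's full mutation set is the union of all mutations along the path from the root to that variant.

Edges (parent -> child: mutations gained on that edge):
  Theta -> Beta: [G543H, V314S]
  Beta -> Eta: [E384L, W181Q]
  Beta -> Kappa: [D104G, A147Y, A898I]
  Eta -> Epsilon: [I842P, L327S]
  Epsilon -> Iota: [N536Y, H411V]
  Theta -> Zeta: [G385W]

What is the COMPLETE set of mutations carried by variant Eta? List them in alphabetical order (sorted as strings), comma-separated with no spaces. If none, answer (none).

Answer: E384L,G543H,V314S,W181Q

Derivation:
At Theta: gained [] -> total []
At Beta: gained ['G543H', 'V314S'] -> total ['G543H', 'V314S']
At Eta: gained ['E384L', 'W181Q'] -> total ['E384L', 'G543H', 'V314S', 'W181Q']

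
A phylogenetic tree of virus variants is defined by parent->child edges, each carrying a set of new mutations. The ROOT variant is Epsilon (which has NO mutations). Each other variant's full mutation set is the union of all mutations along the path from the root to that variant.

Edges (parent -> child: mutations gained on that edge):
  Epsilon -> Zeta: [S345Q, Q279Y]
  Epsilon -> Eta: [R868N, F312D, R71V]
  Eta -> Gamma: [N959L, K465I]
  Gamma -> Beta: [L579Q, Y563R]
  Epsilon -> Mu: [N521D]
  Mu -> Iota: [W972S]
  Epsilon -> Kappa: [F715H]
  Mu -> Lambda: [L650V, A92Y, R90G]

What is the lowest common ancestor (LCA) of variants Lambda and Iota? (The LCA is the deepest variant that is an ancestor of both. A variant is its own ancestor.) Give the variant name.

Answer: Mu

Derivation:
Path from root to Lambda: Epsilon -> Mu -> Lambda
  ancestors of Lambda: {Epsilon, Mu, Lambda}
Path from root to Iota: Epsilon -> Mu -> Iota
  ancestors of Iota: {Epsilon, Mu, Iota}
Common ancestors: {Epsilon, Mu}
Walk up from Iota: Iota (not in ancestors of Lambda), Mu (in ancestors of Lambda), Epsilon (in ancestors of Lambda)
Deepest common ancestor (LCA) = Mu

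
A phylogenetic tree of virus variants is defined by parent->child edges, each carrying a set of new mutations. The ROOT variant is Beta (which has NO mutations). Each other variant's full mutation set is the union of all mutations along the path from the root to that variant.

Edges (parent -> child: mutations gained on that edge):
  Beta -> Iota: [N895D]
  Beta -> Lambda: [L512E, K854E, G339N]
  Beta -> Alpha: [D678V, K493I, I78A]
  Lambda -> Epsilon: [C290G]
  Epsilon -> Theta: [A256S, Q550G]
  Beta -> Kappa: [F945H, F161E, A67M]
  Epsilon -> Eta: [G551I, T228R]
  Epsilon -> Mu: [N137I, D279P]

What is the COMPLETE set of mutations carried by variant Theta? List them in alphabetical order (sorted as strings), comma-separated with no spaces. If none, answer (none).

Answer: A256S,C290G,G339N,K854E,L512E,Q550G

Derivation:
At Beta: gained [] -> total []
At Lambda: gained ['L512E', 'K854E', 'G339N'] -> total ['G339N', 'K854E', 'L512E']
At Epsilon: gained ['C290G'] -> total ['C290G', 'G339N', 'K854E', 'L512E']
At Theta: gained ['A256S', 'Q550G'] -> total ['A256S', 'C290G', 'G339N', 'K854E', 'L512E', 'Q550G']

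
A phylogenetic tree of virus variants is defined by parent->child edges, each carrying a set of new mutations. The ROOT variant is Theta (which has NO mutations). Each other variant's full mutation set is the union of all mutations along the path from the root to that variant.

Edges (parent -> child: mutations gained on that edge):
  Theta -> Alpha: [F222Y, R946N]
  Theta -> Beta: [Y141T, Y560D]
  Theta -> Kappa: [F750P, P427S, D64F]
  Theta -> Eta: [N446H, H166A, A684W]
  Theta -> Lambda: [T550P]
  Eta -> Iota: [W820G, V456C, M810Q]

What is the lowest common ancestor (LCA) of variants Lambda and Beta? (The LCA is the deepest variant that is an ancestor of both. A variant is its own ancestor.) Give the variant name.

Path from root to Lambda: Theta -> Lambda
  ancestors of Lambda: {Theta, Lambda}
Path from root to Beta: Theta -> Beta
  ancestors of Beta: {Theta, Beta}
Common ancestors: {Theta}
Walk up from Beta: Beta (not in ancestors of Lambda), Theta (in ancestors of Lambda)
Deepest common ancestor (LCA) = Theta

Answer: Theta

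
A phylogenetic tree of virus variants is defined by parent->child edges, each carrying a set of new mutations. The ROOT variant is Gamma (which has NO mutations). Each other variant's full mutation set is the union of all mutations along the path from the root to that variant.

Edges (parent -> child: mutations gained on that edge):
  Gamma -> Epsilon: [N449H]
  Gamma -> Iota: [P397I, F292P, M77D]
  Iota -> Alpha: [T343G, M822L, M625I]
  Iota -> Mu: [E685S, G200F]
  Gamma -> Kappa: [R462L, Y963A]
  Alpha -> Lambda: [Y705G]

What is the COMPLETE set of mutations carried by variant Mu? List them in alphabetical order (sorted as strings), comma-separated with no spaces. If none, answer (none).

Answer: E685S,F292P,G200F,M77D,P397I

Derivation:
At Gamma: gained [] -> total []
At Iota: gained ['P397I', 'F292P', 'M77D'] -> total ['F292P', 'M77D', 'P397I']
At Mu: gained ['E685S', 'G200F'] -> total ['E685S', 'F292P', 'G200F', 'M77D', 'P397I']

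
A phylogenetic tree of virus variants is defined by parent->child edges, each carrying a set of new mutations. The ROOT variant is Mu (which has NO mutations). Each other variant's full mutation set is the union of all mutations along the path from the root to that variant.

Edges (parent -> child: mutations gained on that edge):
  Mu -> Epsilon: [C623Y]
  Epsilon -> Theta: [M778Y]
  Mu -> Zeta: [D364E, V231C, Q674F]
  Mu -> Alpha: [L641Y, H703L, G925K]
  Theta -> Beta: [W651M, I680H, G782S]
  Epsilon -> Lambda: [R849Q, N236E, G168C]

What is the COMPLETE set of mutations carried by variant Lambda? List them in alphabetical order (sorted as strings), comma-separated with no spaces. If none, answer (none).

At Mu: gained [] -> total []
At Epsilon: gained ['C623Y'] -> total ['C623Y']
At Lambda: gained ['R849Q', 'N236E', 'G168C'] -> total ['C623Y', 'G168C', 'N236E', 'R849Q']

Answer: C623Y,G168C,N236E,R849Q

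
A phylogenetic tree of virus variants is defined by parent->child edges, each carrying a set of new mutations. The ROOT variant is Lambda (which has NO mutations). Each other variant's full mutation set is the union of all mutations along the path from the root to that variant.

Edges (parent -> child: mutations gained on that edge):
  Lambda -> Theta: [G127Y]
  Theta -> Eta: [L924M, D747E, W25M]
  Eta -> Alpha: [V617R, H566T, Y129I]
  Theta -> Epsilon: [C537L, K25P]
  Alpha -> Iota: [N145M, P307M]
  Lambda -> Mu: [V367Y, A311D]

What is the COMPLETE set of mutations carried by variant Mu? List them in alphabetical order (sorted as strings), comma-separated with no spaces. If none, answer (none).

At Lambda: gained [] -> total []
At Mu: gained ['V367Y', 'A311D'] -> total ['A311D', 'V367Y']

Answer: A311D,V367Y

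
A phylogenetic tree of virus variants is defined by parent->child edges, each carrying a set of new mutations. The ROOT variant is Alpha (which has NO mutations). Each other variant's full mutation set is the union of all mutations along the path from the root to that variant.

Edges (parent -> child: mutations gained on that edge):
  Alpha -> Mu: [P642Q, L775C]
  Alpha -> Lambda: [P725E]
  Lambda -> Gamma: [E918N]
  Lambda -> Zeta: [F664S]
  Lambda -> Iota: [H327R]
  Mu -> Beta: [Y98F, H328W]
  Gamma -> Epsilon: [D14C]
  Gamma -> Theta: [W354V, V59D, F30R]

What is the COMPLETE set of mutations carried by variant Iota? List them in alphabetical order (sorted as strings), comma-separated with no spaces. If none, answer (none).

Answer: H327R,P725E

Derivation:
At Alpha: gained [] -> total []
At Lambda: gained ['P725E'] -> total ['P725E']
At Iota: gained ['H327R'] -> total ['H327R', 'P725E']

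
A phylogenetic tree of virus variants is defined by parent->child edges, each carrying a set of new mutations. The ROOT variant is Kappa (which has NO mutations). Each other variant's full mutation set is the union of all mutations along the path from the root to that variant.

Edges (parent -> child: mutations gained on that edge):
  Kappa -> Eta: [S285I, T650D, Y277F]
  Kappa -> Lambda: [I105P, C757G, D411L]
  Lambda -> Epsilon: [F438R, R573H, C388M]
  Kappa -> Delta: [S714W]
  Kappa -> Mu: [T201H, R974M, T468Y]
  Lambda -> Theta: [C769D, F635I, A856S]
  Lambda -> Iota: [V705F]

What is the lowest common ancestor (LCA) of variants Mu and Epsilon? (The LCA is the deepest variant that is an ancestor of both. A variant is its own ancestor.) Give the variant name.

Path from root to Mu: Kappa -> Mu
  ancestors of Mu: {Kappa, Mu}
Path from root to Epsilon: Kappa -> Lambda -> Epsilon
  ancestors of Epsilon: {Kappa, Lambda, Epsilon}
Common ancestors: {Kappa}
Walk up from Epsilon: Epsilon (not in ancestors of Mu), Lambda (not in ancestors of Mu), Kappa (in ancestors of Mu)
Deepest common ancestor (LCA) = Kappa

Answer: Kappa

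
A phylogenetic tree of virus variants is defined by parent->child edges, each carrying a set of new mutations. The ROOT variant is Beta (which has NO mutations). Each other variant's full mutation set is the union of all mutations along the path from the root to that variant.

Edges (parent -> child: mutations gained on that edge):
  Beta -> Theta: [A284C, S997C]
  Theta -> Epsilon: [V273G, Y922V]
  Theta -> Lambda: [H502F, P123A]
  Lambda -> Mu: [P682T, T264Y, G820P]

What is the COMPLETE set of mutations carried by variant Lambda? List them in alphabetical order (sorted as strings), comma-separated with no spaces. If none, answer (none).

Answer: A284C,H502F,P123A,S997C

Derivation:
At Beta: gained [] -> total []
At Theta: gained ['A284C', 'S997C'] -> total ['A284C', 'S997C']
At Lambda: gained ['H502F', 'P123A'] -> total ['A284C', 'H502F', 'P123A', 'S997C']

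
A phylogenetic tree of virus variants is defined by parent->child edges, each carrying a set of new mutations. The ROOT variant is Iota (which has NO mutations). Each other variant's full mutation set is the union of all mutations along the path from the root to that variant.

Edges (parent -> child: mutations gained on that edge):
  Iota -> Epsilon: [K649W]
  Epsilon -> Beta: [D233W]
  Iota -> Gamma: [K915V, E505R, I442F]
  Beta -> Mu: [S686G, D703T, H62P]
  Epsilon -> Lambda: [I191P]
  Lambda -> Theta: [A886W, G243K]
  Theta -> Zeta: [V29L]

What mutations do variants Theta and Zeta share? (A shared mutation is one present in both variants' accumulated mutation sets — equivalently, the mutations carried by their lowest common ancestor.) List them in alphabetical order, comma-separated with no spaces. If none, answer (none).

Accumulating mutations along path to Theta:
  At Iota: gained [] -> total []
  At Epsilon: gained ['K649W'] -> total ['K649W']
  At Lambda: gained ['I191P'] -> total ['I191P', 'K649W']
  At Theta: gained ['A886W', 'G243K'] -> total ['A886W', 'G243K', 'I191P', 'K649W']
Mutations(Theta) = ['A886W', 'G243K', 'I191P', 'K649W']
Accumulating mutations along path to Zeta:
  At Iota: gained [] -> total []
  At Epsilon: gained ['K649W'] -> total ['K649W']
  At Lambda: gained ['I191P'] -> total ['I191P', 'K649W']
  At Theta: gained ['A886W', 'G243K'] -> total ['A886W', 'G243K', 'I191P', 'K649W']
  At Zeta: gained ['V29L'] -> total ['A886W', 'G243K', 'I191P', 'K649W', 'V29L']
Mutations(Zeta) = ['A886W', 'G243K', 'I191P', 'K649W', 'V29L']
Intersection: ['A886W', 'G243K', 'I191P', 'K649W'] ∩ ['A886W', 'G243K', 'I191P', 'K649W', 'V29L'] = ['A886W', 'G243K', 'I191P', 'K649W']

Answer: A886W,G243K,I191P,K649W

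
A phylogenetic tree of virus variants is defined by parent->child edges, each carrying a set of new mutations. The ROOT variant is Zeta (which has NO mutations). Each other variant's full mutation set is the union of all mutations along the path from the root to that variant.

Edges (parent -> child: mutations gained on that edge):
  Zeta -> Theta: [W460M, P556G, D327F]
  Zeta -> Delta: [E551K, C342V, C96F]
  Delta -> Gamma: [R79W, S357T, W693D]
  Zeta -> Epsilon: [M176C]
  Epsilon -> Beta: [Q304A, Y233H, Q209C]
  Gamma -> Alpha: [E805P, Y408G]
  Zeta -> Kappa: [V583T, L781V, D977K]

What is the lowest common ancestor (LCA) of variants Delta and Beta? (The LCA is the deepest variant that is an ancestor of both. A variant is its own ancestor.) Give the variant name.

Path from root to Delta: Zeta -> Delta
  ancestors of Delta: {Zeta, Delta}
Path from root to Beta: Zeta -> Epsilon -> Beta
  ancestors of Beta: {Zeta, Epsilon, Beta}
Common ancestors: {Zeta}
Walk up from Beta: Beta (not in ancestors of Delta), Epsilon (not in ancestors of Delta), Zeta (in ancestors of Delta)
Deepest common ancestor (LCA) = Zeta

Answer: Zeta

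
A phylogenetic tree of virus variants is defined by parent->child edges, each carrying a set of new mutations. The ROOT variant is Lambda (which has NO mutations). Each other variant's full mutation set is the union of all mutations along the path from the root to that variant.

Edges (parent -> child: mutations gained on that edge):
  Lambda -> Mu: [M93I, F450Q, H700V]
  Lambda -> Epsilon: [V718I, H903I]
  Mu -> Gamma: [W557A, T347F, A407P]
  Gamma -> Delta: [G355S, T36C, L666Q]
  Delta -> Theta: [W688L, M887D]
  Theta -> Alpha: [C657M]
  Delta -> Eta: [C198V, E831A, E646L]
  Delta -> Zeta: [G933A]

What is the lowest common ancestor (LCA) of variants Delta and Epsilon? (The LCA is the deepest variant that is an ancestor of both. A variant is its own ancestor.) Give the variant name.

Path from root to Delta: Lambda -> Mu -> Gamma -> Delta
  ancestors of Delta: {Lambda, Mu, Gamma, Delta}
Path from root to Epsilon: Lambda -> Epsilon
  ancestors of Epsilon: {Lambda, Epsilon}
Common ancestors: {Lambda}
Walk up from Epsilon: Epsilon (not in ancestors of Delta), Lambda (in ancestors of Delta)
Deepest common ancestor (LCA) = Lambda

Answer: Lambda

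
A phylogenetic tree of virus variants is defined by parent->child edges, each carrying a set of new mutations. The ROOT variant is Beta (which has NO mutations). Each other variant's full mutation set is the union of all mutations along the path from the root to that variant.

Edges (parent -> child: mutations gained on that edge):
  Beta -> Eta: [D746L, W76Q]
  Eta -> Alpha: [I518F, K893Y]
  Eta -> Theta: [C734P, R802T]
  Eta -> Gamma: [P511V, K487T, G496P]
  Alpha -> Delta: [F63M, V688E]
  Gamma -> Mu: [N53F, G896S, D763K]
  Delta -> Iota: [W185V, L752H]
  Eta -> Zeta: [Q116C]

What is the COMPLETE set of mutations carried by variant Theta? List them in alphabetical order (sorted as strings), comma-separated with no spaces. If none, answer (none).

At Beta: gained [] -> total []
At Eta: gained ['D746L', 'W76Q'] -> total ['D746L', 'W76Q']
At Theta: gained ['C734P', 'R802T'] -> total ['C734P', 'D746L', 'R802T', 'W76Q']

Answer: C734P,D746L,R802T,W76Q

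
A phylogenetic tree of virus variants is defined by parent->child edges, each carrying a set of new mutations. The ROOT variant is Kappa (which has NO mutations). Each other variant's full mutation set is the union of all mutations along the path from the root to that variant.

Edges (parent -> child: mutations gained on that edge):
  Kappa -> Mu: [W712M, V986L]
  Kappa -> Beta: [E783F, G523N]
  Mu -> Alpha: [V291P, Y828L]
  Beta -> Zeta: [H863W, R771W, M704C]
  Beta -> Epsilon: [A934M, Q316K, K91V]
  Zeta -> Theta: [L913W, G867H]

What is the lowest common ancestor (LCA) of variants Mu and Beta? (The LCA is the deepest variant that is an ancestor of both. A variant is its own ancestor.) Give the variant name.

Answer: Kappa

Derivation:
Path from root to Mu: Kappa -> Mu
  ancestors of Mu: {Kappa, Mu}
Path from root to Beta: Kappa -> Beta
  ancestors of Beta: {Kappa, Beta}
Common ancestors: {Kappa}
Walk up from Beta: Beta (not in ancestors of Mu), Kappa (in ancestors of Mu)
Deepest common ancestor (LCA) = Kappa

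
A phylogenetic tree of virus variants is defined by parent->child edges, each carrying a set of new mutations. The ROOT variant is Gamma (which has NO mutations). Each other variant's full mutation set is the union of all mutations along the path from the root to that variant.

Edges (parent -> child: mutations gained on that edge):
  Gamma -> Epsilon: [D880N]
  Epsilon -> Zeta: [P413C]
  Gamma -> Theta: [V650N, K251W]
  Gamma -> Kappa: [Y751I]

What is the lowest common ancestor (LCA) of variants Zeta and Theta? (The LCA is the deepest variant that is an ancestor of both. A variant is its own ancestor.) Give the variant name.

Path from root to Zeta: Gamma -> Epsilon -> Zeta
  ancestors of Zeta: {Gamma, Epsilon, Zeta}
Path from root to Theta: Gamma -> Theta
  ancestors of Theta: {Gamma, Theta}
Common ancestors: {Gamma}
Walk up from Theta: Theta (not in ancestors of Zeta), Gamma (in ancestors of Zeta)
Deepest common ancestor (LCA) = Gamma

Answer: Gamma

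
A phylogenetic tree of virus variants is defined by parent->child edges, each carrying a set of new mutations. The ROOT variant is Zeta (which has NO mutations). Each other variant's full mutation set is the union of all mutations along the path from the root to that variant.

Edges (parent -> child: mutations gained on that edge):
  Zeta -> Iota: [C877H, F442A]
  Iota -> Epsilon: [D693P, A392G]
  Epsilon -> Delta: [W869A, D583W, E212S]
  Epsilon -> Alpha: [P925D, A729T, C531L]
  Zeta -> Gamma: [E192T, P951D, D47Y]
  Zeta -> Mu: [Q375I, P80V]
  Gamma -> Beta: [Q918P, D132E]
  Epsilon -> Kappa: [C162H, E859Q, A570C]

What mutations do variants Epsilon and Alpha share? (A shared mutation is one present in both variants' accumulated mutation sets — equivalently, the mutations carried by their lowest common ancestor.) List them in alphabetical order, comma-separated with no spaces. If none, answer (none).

Accumulating mutations along path to Epsilon:
  At Zeta: gained [] -> total []
  At Iota: gained ['C877H', 'F442A'] -> total ['C877H', 'F442A']
  At Epsilon: gained ['D693P', 'A392G'] -> total ['A392G', 'C877H', 'D693P', 'F442A']
Mutations(Epsilon) = ['A392G', 'C877H', 'D693P', 'F442A']
Accumulating mutations along path to Alpha:
  At Zeta: gained [] -> total []
  At Iota: gained ['C877H', 'F442A'] -> total ['C877H', 'F442A']
  At Epsilon: gained ['D693P', 'A392G'] -> total ['A392G', 'C877H', 'D693P', 'F442A']
  At Alpha: gained ['P925D', 'A729T', 'C531L'] -> total ['A392G', 'A729T', 'C531L', 'C877H', 'D693P', 'F442A', 'P925D']
Mutations(Alpha) = ['A392G', 'A729T', 'C531L', 'C877H', 'D693P', 'F442A', 'P925D']
Intersection: ['A392G', 'C877H', 'D693P', 'F442A'] ∩ ['A392G', 'A729T', 'C531L', 'C877H', 'D693P', 'F442A', 'P925D'] = ['A392G', 'C877H', 'D693P', 'F442A']

Answer: A392G,C877H,D693P,F442A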